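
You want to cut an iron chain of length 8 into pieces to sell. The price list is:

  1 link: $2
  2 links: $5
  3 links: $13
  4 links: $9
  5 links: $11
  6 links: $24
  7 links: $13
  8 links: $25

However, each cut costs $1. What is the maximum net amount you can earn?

Let net[k] be the best obtainable value from length k. For each k, try every first piece i and keep the best of price[i] + net[k−i] minus the 1 cut fee when i<k.
net[1] = 2
net[2] = max(2+2-1, 5+0) = 5
net[3] = max(2+5-1, 5+2-1, 13+0) = 13
net[4] = max(2+13-1, 5+5-1, 13+2-1, 9+0) = 14
net[5] = max(2+14-1, 5+13-1, 13+5-1, 9+2-1, 11+0) = 17
net[6] = max(2+17-1, 5+14-1, 13+13-1, 9+5-1, 11+2-1, 24+0) = 25
net[7] = max(2+25-1, 5+17-1, 13+14-1, …, 24+2-1, 13+0) = 26
net[8] = max(2+26-1, 5+25-1, 13+17-1, …, 13+2-1, 25+0) = 29
One optimal plan: pieces 3 + 3 + 2 (2 cuts) → $31 − $2 = $29.

29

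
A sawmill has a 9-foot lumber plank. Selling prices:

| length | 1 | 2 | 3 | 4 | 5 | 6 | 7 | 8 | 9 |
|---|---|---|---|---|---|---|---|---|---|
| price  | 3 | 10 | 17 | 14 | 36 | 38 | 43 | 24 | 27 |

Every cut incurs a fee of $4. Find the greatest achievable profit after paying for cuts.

Let net[k] be the best obtainable value from length k. For each k, try every first piece i and keep the best of price[i] + net[k−i] minus the 4 cut fee when i<k.
net[1] = 3
net[2] = max(3+3-4, 10+0) = 10
net[3] = max(3+10-4, 10+3-4, 17+0) = 17
net[4] = max(3+17-4, 10+10-4, 17+3-4, 14+0) = 16
net[5] = max(3+16-4, 10+17-4, 17+10-4, 14+3-4, 36+0) = 36
net[6] = max(3+36-4, 10+16-4, 17+17-4, 14+10-4, 36+3-4, 38+0) = 38
net[7] = max(3+38-4, 10+36-4, 17+16-4, …, 38+3-4, 43+0) = 43
net[8] = max(3+43-4, 10+38-4, 17+36-4, …, 43+3-4, 24+0) = 49
net[9] = max(3+49-4, 10+43-4, 17+38-4, …, 24+3-4, 27+0) = 51
One optimal plan: pieces 6 + 3 (1 cut) → $55 − $4 = $51.

51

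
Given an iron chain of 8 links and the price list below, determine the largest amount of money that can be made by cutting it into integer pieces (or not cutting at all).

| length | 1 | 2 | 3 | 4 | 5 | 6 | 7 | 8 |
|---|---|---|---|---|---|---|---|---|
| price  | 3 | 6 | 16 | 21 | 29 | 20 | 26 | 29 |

Let r[k] be the best obtainable value from length k. For each k, try every first piece i and keep the best of price[i] + r[k−i].
r[1] = 3
r[2] = max(3+3, 6+0) = 6
r[3] = max(3+6, 6+3, 16+0) = 16
r[4] = max(3+16, 6+6, 16+3, 21+0) = 21
r[5] = max(3+21, 6+16, 16+6, 21+3, 29+0) = 29
r[6] = max(3+29, 6+21, 16+16, 21+6, 29+3, 20+0) = 32
r[7] = max(3+32, 6+29, 16+21, …, 20+3, 26+0) = 37
r[8] = max(3+37, 6+32, 16+29, …, 26+3, 29+0) = 45
One optimal cutting: 5 + 3 → $29 + $16 = $45.

45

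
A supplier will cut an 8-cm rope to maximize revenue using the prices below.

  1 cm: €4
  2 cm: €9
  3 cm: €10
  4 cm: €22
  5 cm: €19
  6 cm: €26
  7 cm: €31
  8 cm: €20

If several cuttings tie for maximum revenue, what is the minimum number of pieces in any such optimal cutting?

2

Consider every possible first cut. r[k] is the best of p[i]+r[k−i] over all sellable i≤k.
r[1] = 4
r[2] = max(4+4, 9+0) = 9
r[3] = max(4+9, 9+4, 10+0) = 13
r[4] = max(4+13, 9+9, 10+4, 22+0) = 22
r[5] = max(4+22, 9+13, 10+9, 22+4, 19+0) = 26
r[6] = max(4+26, 9+22, 10+13, 22+9, 19+4, 26+0) = 31
r[7] = max(4+31, 9+26, 10+22, …, 26+4, 31+0) = 35
r[8] = max(4+35, 9+31, 10+26, …, 31+4, 20+0) = 44
Maximum revenue is €44.
Now minimize piece count subject to staying optimal: for each k, pieces[k] = 1 + min over i with p[i]+r[k−i]=r[k] of pieces[k−i].
pieces[5] = 2
pieces[6] = 2
pieces[7] = 3
pieces[8] = 2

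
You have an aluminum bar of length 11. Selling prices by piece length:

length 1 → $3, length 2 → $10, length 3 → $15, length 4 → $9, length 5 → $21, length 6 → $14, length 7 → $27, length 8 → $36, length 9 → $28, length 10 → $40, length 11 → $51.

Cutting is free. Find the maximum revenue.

Consider every possible first cut. best[k] is the best of p[i]+best[k−i] over all sellable i≤k.
best[1] = 3
best[2] = max(3+3, 10+0) = 10
best[3] = max(3+10, 10+3, 15+0) = 15
best[4] = max(3+15, 10+10, 15+3, 9+0) = 20
best[5] = max(3+20, 10+15, 15+10, 9+3, 21+0) = 25
best[6] = max(3+25, 10+20, 15+15, 9+10, 21+3, 14+0) = 30
best[7] = max(3+30, 10+25, 15+20, …, 14+3, 27+0) = 35
best[8] = max(3+35, 10+30, 15+25, …, 27+3, 36+0) = 40
best[9] = max(3+40, 10+35, 15+30, …, 36+3, 28+0) = 45
best[10] = max(3+45, 10+40, 15+35, …, 28+3, 40+0) = 50
best[11] = max(3+50, 10+45, 15+40, …, 40+3, 51+0) = 55
One optimal cutting: 3 + 2 + 2 + 2 + 2 → $15 + $10 + $10 + $10 + $10 = $55.

55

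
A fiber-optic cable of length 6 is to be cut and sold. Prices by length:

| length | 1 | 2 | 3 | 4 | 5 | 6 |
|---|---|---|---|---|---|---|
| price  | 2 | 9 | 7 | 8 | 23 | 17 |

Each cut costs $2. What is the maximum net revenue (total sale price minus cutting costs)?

23

Let net[k] be the best obtainable value from length k. For each k, try every first piece i and keep the best of price[i] + net[k−i] minus the 2 cut fee when i<k.
net[1] = 2
net[2] = max(2+2-2, 9+0) = 9
net[3] = max(2+9-2, 9+2-2, 7+0) = 9
net[4] = max(2+9-2, 9+9-2, 7+2-2, 8+0) = 16
net[5] = max(2+16-2, 9+9-2, 7+9-2, 8+2-2, 23+0) = 23
net[6] = max(2+23-2, 9+16-2, 7+9-2, 8+9-2, 23+2-2, 17+0) = 23
One optimal plan: pieces 5 + 1 (1 cut) → $25 − $2 = $23.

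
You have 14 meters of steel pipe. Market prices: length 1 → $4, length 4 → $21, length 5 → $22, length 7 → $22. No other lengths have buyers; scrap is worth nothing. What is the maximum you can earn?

71

Let r[k] be the best obtainable value from length k. For each k, try every first piece i and keep the best of price[i] + r[k−i].
r[1] = 4
r[2] = 8  (first piece 1, then r[1]=4)
r[3] = 12  (first piece 1, then r[2]=8)
r[4] = max(4+12, 21+0) = 21
r[5] = max(4+21, 21+4, 22+0) = 25
r[6] = max(4+25, 21+8, 22+4) = 29
r[7] = max(4+29, 21+12, 22+8, 22+0) = 33
r[8] = max(4+33, 21+21, 22+12, 22+4) = 42
r[9] = max(4+42, 21+25, 22+21, 22+8) = 46
r[10] = max(4+46, 21+29, 22+25, 22+12) = 50
r[11] = max(4+50, 21+33, 22+29, 22+21) = 54
r[12] = max(4+54, 21+42, 22+33, 22+25) = 63
r[13] = max(4+63, 21+46, 22+42, 22+29) = 67
r[14] = max(4+67, 21+50, 22+46, 22+33) = 71
One optimal cutting: 4 + 4 + 4 + 1 + 1 → $71.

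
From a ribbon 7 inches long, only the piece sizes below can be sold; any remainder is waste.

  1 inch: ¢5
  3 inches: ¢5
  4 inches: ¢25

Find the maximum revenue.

Let best[k] be the best obtainable value from length k. For each k, try every first piece i and keep the best of price[i] + best[k−i].
best[1] = 5
best[2] = 10  (first piece 1, then best[1]=5)
best[3] = max(5+10, 5+0) = 15
best[4] = max(5+15, 5+5, 25+0) = 25
best[5] = max(5+25, 5+10, 25+5) = 30
best[6] = max(5+30, 5+15, 25+10) = 35
best[7] = max(5+35, 5+25, 25+15) = 40
One optimal cutting: 4 + 1 + 1 + 1 → ¢40.

40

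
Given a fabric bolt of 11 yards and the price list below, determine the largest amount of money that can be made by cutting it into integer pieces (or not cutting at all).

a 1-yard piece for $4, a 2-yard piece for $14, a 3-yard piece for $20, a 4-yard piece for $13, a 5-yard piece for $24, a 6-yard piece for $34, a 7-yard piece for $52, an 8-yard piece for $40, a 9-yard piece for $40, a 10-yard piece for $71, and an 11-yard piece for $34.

Build r[k] bottom-up: r[k] = max over allowed piece i of (p[i] + r[k−i]).
r[1] = 4
r[2] = max(4+4, 14+0) = 14
r[3] = max(4+14, 14+4, 20+0) = 20
r[4] = max(4+20, 14+14, 20+4, 13+0) = 28
r[5] = max(4+28, 14+20, 20+14, 13+4, 24+0) = 34
r[6] = max(4+34, 14+28, 20+20, 13+14, 24+4, 34+0) = 42
r[7] = max(4+42, 14+34, 20+28, …, 34+4, 52+0) = 52
r[8] = max(4+52, 14+42, 20+34, …, 52+4, 40+0) = 56
r[9] = max(4+56, 14+52, 20+42, …, 40+4, 40+0) = 66
r[10] = max(4+66, 14+56, 20+52, …, 40+4, 71+0) = 72
r[11] = max(4+72, 14+66, 20+56, …, 71+4, 34+0) = 80
One optimal cutting: 7 + 2 + 2 → $52 + $14 + $14 = $80.

80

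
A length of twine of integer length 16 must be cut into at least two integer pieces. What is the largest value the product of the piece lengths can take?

Fill P[k] for k=2..16: at each k try every first piece i and multiply by the better of (k−i) uncut or P[k−i].
P[2] = 1·max(1,0) = 1·1 = 1
P[3] = max(1·2, 2·1) = 2
P[4] = max(1·3, 2·2, 3·1) = 4
P[5] = max(1·4, 2·3, 3·2, 4·1) = 6
P[6] = max(1·6, 2·4, 3·3, 4·2, 5·1) = 9
P[7] = max(1·9, 2·6, 3·4, 4·3, 5·2, 6·1) = 12
P[8] = max(1·12, 2·9, 3·6, …, 6·2, 7·1) = 18
P[9] = max(1·18, 2·12, 3·9, …, 7·2, 8·1) = 27
P[10] = max(1·27, 2·18, 3·12, …, 8·2, 9·1) = 36
P[11] = max(1·36, 2·27, 3·18, …, 9·2, 10·1) = 54
P[12] = max(1·54, 2·36, 3·27, …, 10·2, 11·1) = 81
P[13] = max(1·81, 2·54, 3·36, …, 11·2, 12·1) = 108
P[14] = max(1·108, 2·81, 3·54, …, 12·2, 13·1) = 162
P[15] = max(1·162, 2·108, 3·81, …, 13·2, 14·1) = 243
P[16] = max(1·243, 2·162, 3·108, …, 14·2, 15·1) = 324
One optimal split: 3 + 3 + 3 + 3 + 2 + 2; product 3·3·3·3·2·2 = 324.

324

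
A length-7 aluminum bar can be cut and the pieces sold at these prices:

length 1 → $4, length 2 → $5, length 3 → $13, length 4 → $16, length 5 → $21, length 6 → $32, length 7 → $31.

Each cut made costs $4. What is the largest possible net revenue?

32

Consider every possible first cut. r[k] is the best of p[i]+r[k−i] over all sellable i≤k, charging 4 whenever i<k.
r[1] = 4
r[2] = 5
r[3] = 13
r[4] = 16
r[5] = 21
r[6] = 32
r[7] = 32  (first piece 1, then r[6]=32)
One optimal plan: pieces 6 + 1 (1 cut) → $36 − $4 = $32.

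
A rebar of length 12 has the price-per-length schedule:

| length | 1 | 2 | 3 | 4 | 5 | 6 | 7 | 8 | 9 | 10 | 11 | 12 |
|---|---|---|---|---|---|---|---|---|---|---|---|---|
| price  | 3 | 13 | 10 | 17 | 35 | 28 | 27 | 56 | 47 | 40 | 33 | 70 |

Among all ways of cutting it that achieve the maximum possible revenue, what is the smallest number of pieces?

3

Consider every possible first cut. r[k] is the best of p[i]+r[k−i] over all sellable i≤k.
r[1] = 3
r[2] = 13
r[3] = 16  (first piece 1, then r[2]=13)
r[4] = 26  (first piece 2, then r[2]=13)
r[5] = 35
r[6] = 39  (first piece 2, then r[4]=26)
r[7] = 48  (first piece 2, then r[5]=35)
r[8] = 56
r[9] = 61  (first piece 2, then r[7]=48)
r[10] = 70  (first piece 5, then r[5]=35)
r[11] = 74  (first piece 2, then r[9]=61)
r[12] = 83  (first piece 2, then r[10]=70)
Maximum revenue is ₹83.
Now minimize piece count subject to staying optimal: for each k, pieces[k] = 1 + min over i with p[i]+r[k−i]=r[k] of pieces[k−i].
pieces[9] = 3
pieces[10] = 2
pieces[11] = 4
pieces[12] = 3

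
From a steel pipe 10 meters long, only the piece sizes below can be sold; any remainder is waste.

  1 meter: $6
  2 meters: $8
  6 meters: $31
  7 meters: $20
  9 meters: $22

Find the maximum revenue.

Build f[k] bottom-up: f[k] = max over allowed piece i of (p[i] + f[k−i]).
f[1] = 6
f[2] = max(6+6, 8+0) = 12
f[3] = max(6+12, 8+6) = 18
f[4] = max(6+18, 8+12) = 24
f[5] = max(6+24, 8+18) = 30
f[6] = max(6+30, 8+24, 31+0) = 36
f[7] = max(6+36, 8+30, 31+6, 20+0) = 42
f[8] = max(6+42, 8+36, 31+12, 20+6) = 48
f[9] = max(6+48, 8+42, 31+18, 20+12, 22+0) = 54
f[10] = max(6+54, 8+48, 31+24, 20+18, 22+6) = 60
One optimal cutting: 1 + 1 + 1 + 1 + 1 + 1 + 1 + 1 + 1 + 1 → $60.

60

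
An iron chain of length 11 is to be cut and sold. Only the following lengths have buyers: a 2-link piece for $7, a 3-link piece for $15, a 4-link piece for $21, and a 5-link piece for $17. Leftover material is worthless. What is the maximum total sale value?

Consider every possible first cut. f[k] is the best of p[i]+f[k−i] over all sellable i≤k.
f[1] = 0
f[2] = 7
f[3] = max(7+0, 15+0) = 15
f[4] = max(7+7, 15+0, 21+0) = 21
f[5] = max(7+15, 15+7, 21+0, 17+0) = 22
f[6] = max(7+21, 15+15, 21+7, 17+0) = 30
f[7] = max(7+22, 15+21, 21+15, 17+7) = 36
f[8] = max(7+30, 15+22, 21+21, 17+15) = 42
f[9] = max(7+36, 15+30, 21+22, 17+21) = 45
f[10] = max(7+42, 15+36, 21+30, 17+22) = 51
f[11] = max(7+45, 15+42, 21+36, 17+30) = 57
One optimal cutting: 4 + 4 + 3 → $57.

57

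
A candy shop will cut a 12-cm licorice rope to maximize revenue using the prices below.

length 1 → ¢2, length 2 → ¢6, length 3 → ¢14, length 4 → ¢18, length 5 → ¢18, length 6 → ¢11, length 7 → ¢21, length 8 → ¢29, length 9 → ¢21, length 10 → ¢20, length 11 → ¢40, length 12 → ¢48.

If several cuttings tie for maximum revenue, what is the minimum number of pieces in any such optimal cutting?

4

Build r[k] bottom-up: r[k] = max over allowed piece i of (p[i] + r[k−i]).
r[1] = 2
r[2] = max(2+2, 6+0) = 6
r[3] = max(2+6, 6+2, 14+0) = 14
r[4] = max(2+14, 6+6, 14+2, 18+0) = 18
r[5] = max(2+18, 6+14, 14+6, 18+2, 18+0) = 20
r[6] = max(2+20, 6+18, 14+14, 18+6, 18+2, 11+0) = 28
r[7] = max(2+28, 6+20, 14+18, …, 11+2, 21+0) = 32
r[8] = max(2+32, 6+28, 14+20, …, 21+2, 29+0) = 36
r[9] = max(2+36, 6+32, 14+28, …, 29+2, 21+0) = 42
r[10] = max(2+42, 6+36, 14+32, …, 21+2, 20+0) = 46
r[11] = max(2+46, 6+42, 14+36, …, 20+2, 40+0) = 50
r[12] = max(2+50, 6+46, 14+42, …, 40+2, 48+0) = 56
Maximum revenue is ¢56.
Now minimize piece count subject to staying optimal: for each k, pieces[k] = 1 + min over i with p[i]+r[k−i]=r[k] of pieces[k−i].
pieces[9] = 3
pieces[10] = 3
pieces[11] = 3
pieces[12] = 4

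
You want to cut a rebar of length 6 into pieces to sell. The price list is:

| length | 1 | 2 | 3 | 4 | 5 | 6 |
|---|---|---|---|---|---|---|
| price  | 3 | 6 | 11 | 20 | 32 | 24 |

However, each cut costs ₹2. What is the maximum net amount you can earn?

33

Build r[k] bottom-up: r[k] = max over allowed piece i of (p[i] + r[k−i]) − 2 per cut.
r[1] = 3
r[2] = 6
r[3] = 11
r[4] = 20
r[5] = 32
r[6] = 33  (first piece 1, then r[5]=32)
One optimal plan: pieces 5 + 1 (1 cut) → ₹35 − ₹2 = ₹33.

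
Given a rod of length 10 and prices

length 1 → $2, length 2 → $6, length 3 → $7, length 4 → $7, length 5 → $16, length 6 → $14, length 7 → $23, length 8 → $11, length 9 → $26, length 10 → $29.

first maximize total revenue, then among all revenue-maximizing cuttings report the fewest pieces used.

2

Build r[k] bottom-up: r[k] = max over allowed piece i of (p[i] + r[k−i]).
r[1] = 2
r[2] = max(2+2, 6+0) = 6
r[3] = max(2+6, 6+2, 7+0) = 8
r[4] = max(2+8, 6+6, 7+2, 7+0) = 12
r[5] = max(2+12, 6+8, 7+6, 7+2, 16+0) = 16
r[6] = max(2+16, 6+12, 7+8, 7+6, 16+2, 14+0) = 18
r[7] = max(2+18, 6+16, 7+12, …, 14+2, 23+0) = 23
r[8] = max(2+23, 6+18, 7+16, …, 23+2, 11+0) = 25
r[9] = max(2+25, 6+23, 7+18, …, 11+2, 26+0) = 29
r[10] = max(2+29, 6+25, 7+23, …, 26+2, 29+0) = 32
Maximum revenue is $32.
Now minimize piece count subject to staying optimal: for each k, pieces[k] = 1 + min over i with p[i]+r[k−i]=r[k] of pieces[k−i].
pieces[7] = 1
pieces[8] = 2
pieces[9] = 2
pieces[10] = 2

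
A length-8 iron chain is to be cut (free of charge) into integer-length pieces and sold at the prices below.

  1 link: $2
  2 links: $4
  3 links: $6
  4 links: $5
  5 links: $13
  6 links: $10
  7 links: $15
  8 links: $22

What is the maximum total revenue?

22

Let best[k] be the best obtainable value from length k. For each k, try every first piece i and keep the best of price[i] + best[k−i].
best[1] = 2
best[2] = max(2+2, 4+0) = 4
best[3] = max(2+4, 4+2, 6+0) = 6
best[4] = max(2+6, 4+4, 6+2, 5+0) = 8
best[5] = max(2+8, 4+6, 6+4, 5+2, 13+0) = 13
best[6] = max(2+13, 4+8, 6+6, 5+4, 13+2, 10+0) = 15
best[7] = max(2+15, 4+13, 6+8, …, 10+2, 15+0) = 17
best[8] = max(2+17, 4+15, 6+13, …, 15+2, 22+0) = 22
Best is to sell the whole 8-link piece uncut for $22.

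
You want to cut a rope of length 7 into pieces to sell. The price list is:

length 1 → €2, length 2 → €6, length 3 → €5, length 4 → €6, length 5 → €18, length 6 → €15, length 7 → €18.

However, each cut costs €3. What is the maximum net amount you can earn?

Let v[k] be the best obtainable value from length k. For each k, try every first piece i and keep the best of price[i] + v[k−i] minus the 3 cut fee when i<k.
v[1] = 2
v[2] = max(2+2-3, 6+0) = 6
v[3] = max(2+6-3, 6+2-3, 5+0) = 5
v[4] = max(2+5-3, 6+6-3, 5+2-3, 6+0) = 9
v[5] = max(2+9-3, 6+5-3, 5+6-3, 6+2-3, 18+0) = 18
v[6] = max(2+18-3, 6+9-3, 5+5-3, 6+6-3, 18+2-3, 15+0) = 17
v[7] = max(2+17-3, 6+18-3, 5+9-3, …, 15+2-3, 18+0) = 21
One optimal plan: pieces 5 + 2 (1 cut) → €24 − €3 = €21.

21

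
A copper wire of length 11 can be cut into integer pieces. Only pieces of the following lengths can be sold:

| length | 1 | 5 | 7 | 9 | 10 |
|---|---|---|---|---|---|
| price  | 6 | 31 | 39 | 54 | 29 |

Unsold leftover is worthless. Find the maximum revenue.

Consider every possible first cut. r[k] is the best of p[i]+r[k−i] over all sellable i≤k.
r[1] = 6
r[2] = 12  (first piece 1, then r[1]=6)
r[3] = 18  (first piece 1, then r[2]=12)
r[4] = 24  (first piece 1, then r[3]=18)
r[5] = max(6+24, 31+0) = 31
r[6] = max(6+31, 31+6) = 37
r[7] = max(6+37, 31+12, 39+0) = 43
r[8] = max(6+43, 31+18, 39+6) = 49
r[9] = max(6+49, 31+24, 39+12, 54+0) = 55
r[10] = max(6+55, 31+31, 39+18, 54+6, 29+0) = 62
r[11] = max(6+62, 31+37, 39+24, 54+12, 29+6) = 68
One optimal cutting: 5 + 5 + 1 → €68.

68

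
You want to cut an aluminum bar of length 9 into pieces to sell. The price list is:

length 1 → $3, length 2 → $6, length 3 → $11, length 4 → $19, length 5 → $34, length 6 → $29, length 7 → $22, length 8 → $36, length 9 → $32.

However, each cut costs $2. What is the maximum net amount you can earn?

51

Consider every possible first cut. v[k] is the best of p[i]+v[k−i] over all sellable i≤k, charging 2 whenever i<k.
v[1] = 3
v[2] = 6
v[3] = 11
v[4] = 19
v[5] = 34
v[6] = 35  (first piece 1, then v[5]=34)
v[7] = 38  (first piece 2, then v[5]=34)
v[8] = 43  (first piece 3, then v[5]=34)
v[9] = 51  (first piece 4, then v[5]=34)
One optimal plan: pieces 5 + 4 (1 cut) → $53 − $2 = $51.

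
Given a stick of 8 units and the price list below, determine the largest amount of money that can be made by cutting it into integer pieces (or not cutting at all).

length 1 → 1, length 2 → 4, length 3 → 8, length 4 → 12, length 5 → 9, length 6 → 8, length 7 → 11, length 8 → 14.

24

Build r[k] bottom-up: r[k] = max over allowed piece i of (p[i] + r[k−i]).
r[1] = 1
r[2] = max(1+1, 4+0) = 4
r[3] = max(1+4, 4+1, 8+0) = 8
r[4] = max(1+8, 4+4, 8+1, 12+0) = 12
r[5] = max(1+12, 4+8, 8+4, 12+1, 9+0) = 13
r[6] = max(1+13, 4+12, 8+8, 12+4, 9+1, 8+0) = 16
r[7] = max(1+16, 4+13, 8+12, …, 8+1, 11+0) = 20
r[8] = max(1+20, 4+16, 8+13, …, 11+1, 14+0) = 24
One optimal cutting: 4 + 4 → 12 + 12 = 24.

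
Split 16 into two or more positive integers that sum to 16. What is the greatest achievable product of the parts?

324

Define P[k] = max over 1≤i<k of i · max(k−i, P[k−i]); the inner max lets the remainder stay uncut if that's better.
P[2] = 1·max(1,0) = 1·1 = 1
P[3] = 1·max(2,1) = 1·2 = 2
P[4] = 2·max(2,1) = 2·2 = 4
P[5] = 2·max(3,2) = 2·3 = 6
P[6] = 3·max(3,2) = 3·3 = 9
P[7] = 2·max(5,6) = 2·6 = 12
P[8] = 2·max(6,9) = 2·9 = 18
P[9] = 3·max(6,9) = 3·9 = 27
P[10] = 2·max(8,18) = 2·18 = 36
P[11] = 2·max(9,27) = 2·27 = 54
P[12] = 3·max(9,27) = 3·27 = 81
P[13] = 2·max(11,54) = 2·54 = 108
P[14] = 2·max(12,81) = 2·81 = 162
P[15] = 3·max(12,81) = 3·81 = 243
P[16] = 2·max(14,162) = 2·162 = 324
One optimal split: 3 + 3 + 3 + 3 + 2 + 2; product 3·3·3·3·2·2 = 324.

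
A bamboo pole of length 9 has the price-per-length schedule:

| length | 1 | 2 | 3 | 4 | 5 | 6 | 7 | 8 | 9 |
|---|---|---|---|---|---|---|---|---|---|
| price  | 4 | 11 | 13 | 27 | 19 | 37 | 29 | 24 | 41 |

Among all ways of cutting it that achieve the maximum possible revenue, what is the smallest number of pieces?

Let r[k] be the best obtainable value from length k. For each k, try every first piece i and keep the best of price[i] + r[k−i].
r[1] = 4
r[2] = 11
r[3] = 15  (first piece 1, then r[2]=11)
r[4] = 27
r[5] = 31  (first piece 1, then r[4]=27)
r[6] = 38  (first piece 2, then r[4]=27)
r[7] = 42  (first piece 1, then r[6]=38)
r[8] = 54  (first piece 4, then r[4]=27)
r[9] = 58  (first piece 1, then r[8]=54)
Maximum revenue is $58.
Now minimize piece count subject to staying optimal: for each k, pieces[k] = 1 + min over i with p[i]+r[k−i]=r[k] of pieces[k−i].
pieces[6] = 2
pieces[7] = 3
pieces[8] = 2
pieces[9] = 3

3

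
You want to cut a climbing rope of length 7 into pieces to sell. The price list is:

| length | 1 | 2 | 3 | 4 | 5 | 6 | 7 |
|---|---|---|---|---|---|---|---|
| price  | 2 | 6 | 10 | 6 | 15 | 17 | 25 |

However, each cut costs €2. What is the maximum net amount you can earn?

Consider every possible first cut. r[k] is the best of p[i]+r[k−i] over all sellable i≤k, charging 2 whenever i<k.
r[1] = 2
r[2] = max(2+2-2, 6+0) = 6
r[3] = max(2+6-2, 6+2-2, 10+0) = 10
r[4] = max(2+10-2, 6+6-2, 10+2-2, 6+0) = 10
r[5] = max(2+10-2, 6+10-2, 10+6-2, 6+2-2, 15+0) = 15
r[6] = max(2+15-2, 6+10-2, 10+10-2, 6+6-2, 15+2-2, 17+0) = 18
r[7] = max(2+18-2, 6+15-2, 10+10-2, …, 17+2-2, 25+0) = 25
Best is to make no cuts and sell whole for €25.

25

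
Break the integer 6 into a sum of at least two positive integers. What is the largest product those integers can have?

Let P[k] be the best product for length k (with at least one cut). For each first piece i, the rest contributes max(k−i, P[k−i]).
P[2] = 1×max(1,0) = 1×1 = 1
P[3] = 1×max(2,1) = 1×2 = 2
P[4] = 2×max(2,1) = 2×2 = 4
P[5] = 2×max(3,2) = 2×3 = 6
P[6] = 3×max(3,2) = 3×3 = 9
One optimal split: 3 + 3; product 3×3 = 9.

9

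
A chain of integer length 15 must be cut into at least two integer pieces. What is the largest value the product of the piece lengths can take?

Fill m[k] for k=2..15: at each k try every first piece i and multiply by the better of (k−i) uncut or m[k−i].
m[2] = 1·max(1,0) = 1·1 = 1
m[3] = max(1·2, 2·1) = 2
m[4] = max(1·3, 2·2, 3·1) = 4
m[5] = max(1·4, 2·3, 3·2, 4·1) = 6
m[6] = max(1·6, 2·4, 3·3, 4·2, 5·1) = 9
m[7] = max(1·9, 2·6, 3·4, 4·3, 5·2, 6·1) = 12
m[8] = max(1·12, 2·9, 3·6, …, 6·2, 7·1) = 18
m[9] = max(1·18, 2·12, 3·9, …, 7·2, 8·1) = 27
m[10] = max(1·27, 2·18, 3·12, …, 8·2, 9·1) = 36
m[11] = max(1·36, 2·27, 3·18, …, 9·2, 10·1) = 54
m[12] = max(1·54, 2·36, 3·27, …, 10·2, 11·1) = 81
m[13] = max(1·81, 2·54, 3·36, …, 11·2, 12·1) = 108
m[14] = max(1·108, 2·81, 3·54, …, 12·2, 13·1) = 162
m[15] = max(1·162, 2·108, 3·81, …, 13·2, 14·1) = 243
One optimal split: 3 + 3 + 3 + 3 + 3; product 3·3·3·3·3 = 243.

243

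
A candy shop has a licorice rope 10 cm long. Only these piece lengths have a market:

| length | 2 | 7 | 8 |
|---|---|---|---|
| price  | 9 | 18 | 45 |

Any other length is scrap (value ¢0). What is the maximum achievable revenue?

54

Build f[k] bottom-up: f[k] = max over allowed piece i of (p[i] + f[k−i]).
f[1] = 0
f[2] = 9
f[3] = 9
f[4] = 18  (first piece 2, then f[2]=9)
f[5] = 18
f[6] = 27  (first piece 2, then f[4]=18)
f[7] = 27
f[8] = 45
f[9] = 45
f[10] = 54  (first piece 2, then f[8]=45)
One optimal cutting: 8 + 2 → ¢54.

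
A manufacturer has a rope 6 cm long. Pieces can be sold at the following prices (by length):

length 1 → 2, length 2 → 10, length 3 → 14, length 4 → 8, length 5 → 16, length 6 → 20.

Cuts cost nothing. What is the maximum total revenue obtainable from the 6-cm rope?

Consider every possible first cut. R[k] is the best of p[i]+R[k−i] over all sellable i≤k.
R[1] = 2
R[2] = 10
R[3] = 14
R[4] = 20  (first piece 2, then R[2]=10)
R[5] = 24  (first piece 2, then R[3]=14)
R[6] = 30  (first piece 2, then R[4]=20)
One optimal cutting: 2 + 2 + 2 → 10 + 10 + 10 = 30.

30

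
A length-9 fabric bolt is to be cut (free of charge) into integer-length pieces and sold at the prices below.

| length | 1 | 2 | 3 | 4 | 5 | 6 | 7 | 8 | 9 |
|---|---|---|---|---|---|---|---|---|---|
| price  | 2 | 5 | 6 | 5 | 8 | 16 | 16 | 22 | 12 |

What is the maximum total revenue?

Build R[k] bottom-up: R[k] = max over allowed piece i of (p[i] + R[k−i]).
R[1] = 2
R[2] = max(2+2, 5+0) = 5
R[3] = max(2+5, 5+2, 6+0) = 7
R[4] = max(2+7, 5+5, 6+2, 5+0) = 10
R[5] = max(2+10, 5+7, 6+5, 5+2, 8+0) = 12
R[6] = max(2+12, 5+10, 6+7, 5+5, 8+2, 16+0) = 16
R[7] = max(2+16, 5+12, 6+10, …, 16+2, 16+0) = 18
R[8] = max(2+18, 5+16, 6+12, …, 16+2, 22+0) = 22
R[9] = max(2+22, 5+18, 6+16, …, 22+2, 12+0) = 24
One optimal cutting: 8 + 1 → $22 + $2 = $24.

24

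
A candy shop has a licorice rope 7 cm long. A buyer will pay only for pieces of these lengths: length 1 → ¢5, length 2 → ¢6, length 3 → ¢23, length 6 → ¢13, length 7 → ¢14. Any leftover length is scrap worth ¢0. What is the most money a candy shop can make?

Let best[k] be the best obtainable value from length k. For each k, try every first piece i and keep the best of price[i] + best[k−i].
best[1] = 5
best[2] = 10  (first piece 1, then best[1]=5)
best[3] = 23
best[4] = 28  (first piece 1, then best[3]=23)
best[5] = 33  (first piece 1, then best[4]=28)
best[6] = 46  (first piece 3, then best[3]=23)
best[7] = 51  (first piece 1, then best[6]=46)
One optimal cutting: 3 + 3 + 1 → ¢51.

51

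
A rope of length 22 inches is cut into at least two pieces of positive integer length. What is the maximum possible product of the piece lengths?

Let f[k] be the best product for length k (with at least one cut). For each first piece i, the rest contributes max(k−i, f[k−i]).
f[2] = 1·max(1,0) = 1·1 = 1
f[3] = 1·max(2,1) = 1·2 = 2
f[4] = 2·max(2,1) = 2·2 = 4
f[5] = 2·max(3,2) = 2·3 = 6
f[6] = 3·max(3,2) = 3·3 = 9
f[7] = 2·max(5,6) = 2·6 = 12
f[8] = 2·max(6,9) = 2·9 = 18
f[9] = 3·max(6,9) = 3·9 = 27
f[10] = 2·max(8,18) = 2·18 = 36
f[11] = 2·max(9,27) = 2·27 = 54
f[12] = 3·max(9,27) = 3·27 = 81
f[13] = 2·max(11,54) = 2·54 = 108
f[14] = 2·max(12,81) = 2·81 = 162
f[15] = 3·max(12,81) = 3·81 = 243
f[16] = 2·max(14,162) = 2·162 = 324
f[17] = 2·max(15,243) = 2·243 = 486
f[18] = 3·max(15,243) = 3·243 = 729
f[19] = 2·max(17,486) = 2·486 = 972
f[20] = 2·max(18,729) = 2·729 = 1458
f[21] = 3·max(18,729) = 3·729 = 2187
f[22] = 2·max(20,1458) = 2·1458 = 2916
One optimal split: 3 + 3 + 3 + 3 + 3 + 3 + 2 + 2; product 3·3·3·3·3·3·2·2 = 2916.

2916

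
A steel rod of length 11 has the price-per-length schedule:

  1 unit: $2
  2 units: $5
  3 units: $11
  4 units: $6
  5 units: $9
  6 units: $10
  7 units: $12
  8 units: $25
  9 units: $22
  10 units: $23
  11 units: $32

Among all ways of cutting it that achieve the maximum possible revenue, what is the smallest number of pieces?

4

Build r[k] bottom-up: r[k] = max over allowed piece i of (p[i] + r[k−i]).
r[1] = 2
r[2] = 5
r[3] = 11
r[4] = 13  (first piece 1, then r[3]=11)
r[5] = 16  (first piece 2, then r[3]=11)
r[6] = 22  (first piece 3, then r[3]=11)
r[7] = 24  (first piece 1, then r[6]=22)
r[8] = 27  (first piece 2, then r[6]=22)
r[9] = 33  (first piece 3, then r[6]=22)
r[10] = 35  (first piece 1, then r[9]=33)
r[11] = 38  (first piece 2, then r[9]=33)
Maximum revenue is $38.
Now minimize piece count subject to staying optimal: for each k, pieces[k] = 1 + min over i with p[i]+r[k−i]=r[k] of pieces[k−i].
pieces[8] = 3
pieces[9] = 3
pieces[10] = 4
pieces[11] = 4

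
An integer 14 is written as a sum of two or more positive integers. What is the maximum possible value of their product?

162

Let prod[k] be the best product for length k (with at least one cut). For each first piece i, the rest contributes max(k−i, prod[k−i]).
prod[2] = 1·max(1,0) = 1·1 = 1
prod[3] = max(1·2, 2·1) = 2
prod[4] = max(1·3, 2·2, 3·1) = 4
prod[5] = max(1·4, 2·3, 3·2, 4·1) = 6
prod[6] = max(1·6, 2·4, 3·3, 4·2, 5·1) = 9
prod[7] = max(1·9, 2·6, 3·4, 4·3, 5·2, 6·1) = 12
prod[8] = max(1·12, 2·9, 3·6, …, 6·2, 7·1) = 18
prod[9] = max(1·18, 2·12, 3·9, …, 7·2, 8·1) = 27
prod[10] = max(1·27, 2·18, 3·12, …, 8·2, 9·1) = 36
prod[11] = max(1·36, 2·27, 3·18, …, 9·2, 10·1) = 54
prod[12] = max(1·54, 2·36, 3·27, …, 10·2, 11·1) = 81
prod[13] = max(1·81, 2·54, 3·36, …, 11·2, 12·1) = 108
prod[14] = max(1·108, 2·81, 3·54, …, 12·2, 13·1) = 162
One optimal split: 3 + 3 + 3 + 3 + 2; product 3·3·3·3·2 = 162.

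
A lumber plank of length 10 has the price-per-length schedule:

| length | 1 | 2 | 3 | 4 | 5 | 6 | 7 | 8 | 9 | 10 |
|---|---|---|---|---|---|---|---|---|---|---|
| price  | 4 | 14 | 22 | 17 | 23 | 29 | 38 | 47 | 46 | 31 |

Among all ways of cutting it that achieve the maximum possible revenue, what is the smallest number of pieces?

4

Consider every possible first cut. r[k] is the best of p[i]+r[k−i] over all sellable i≤k.
r[1] = 4
r[2] = max(4+4, 14+0) = 14
r[3] = max(4+14, 14+4, 22+0) = 22
r[4] = max(4+22, 14+14, 22+4, 17+0) = 28
r[5] = max(4+28, 14+22, 22+14, 17+4, 23+0) = 36
r[6] = max(4+36, 14+28, 22+22, 17+14, 23+4, 29+0) = 44
r[7] = max(4+44, 14+36, 22+28, …, 29+4, 38+0) = 50
r[8] = max(4+50, 14+44, 22+36, …, 38+4, 47+0) = 58
r[9] = max(4+58, 14+50, 22+44, …, 47+4, 46+0) = 66
r[10] = max(4+66, 14+58, 22+50, …, 46+4, 31+0) = 72
Maximum revenue is $72.
Now minimize piece count subject to staying optimal: for each k, pieces[k] = 1 + min over i with p[i]+r[k−i]=r[k] of pieces[k−i].
pieces[7] = 3
pieces[8] = 3
pieces[9] = 3
pieces[10] = 4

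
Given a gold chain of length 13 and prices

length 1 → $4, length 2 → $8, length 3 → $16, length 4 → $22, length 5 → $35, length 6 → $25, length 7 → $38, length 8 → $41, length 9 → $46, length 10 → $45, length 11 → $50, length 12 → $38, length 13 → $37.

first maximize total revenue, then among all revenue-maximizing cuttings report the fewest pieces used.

3

Consider every possible first cut. r[k] is the best of p[i]+r[k−i] over all sellable i≤k.
r[1] = 4
r[2] = 8  (first piece 1, then r[1]=4)
r[3] = 16
r[4] = 22
r[5] = 35
r[6] = 39  (first piece 1, then r[5]=35)
r[7] = 43  (first piece 1, then r[6]=39)
r[8] = 51  (first piece 3, then r[5]=35)
r[9] = 57  (first piece 4, then r[5]=35)
r[10] = 70  (first piece 5, then r[5]=35)
r[11] = 74  (first piece 1, then r[10]=70)
r[12] = 78  (first piece 1, then r[11]=74)
r[13] = 86  (first piece 3, then r[10]=70)
Maximum revenue is $86.
Now minimize piece count subject to staying optimal: for each k, pieces[k] = 1 + min over i with p[i]+r[k−i]=r[k] of pieces[k−i].
pieces[10] = 2
pieces[11] = 3
pieces[12] = 3
pieces[13] = 3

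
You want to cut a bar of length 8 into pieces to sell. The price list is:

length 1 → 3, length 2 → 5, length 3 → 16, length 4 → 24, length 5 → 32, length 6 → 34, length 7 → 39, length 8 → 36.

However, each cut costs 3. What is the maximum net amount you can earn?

45

Let r[k] be the best obtainable value from length k. For each k, try every first piece i and keep the best of price[i] + r[k−i] minus the 3 cut fee when i<k.
r[1] = 3
r[2] = max(3+3-3, 5+0) = 5
r[3] = max(3+5-3, 5+3-3, 16+0) = 16
r[4] = max(3+16-3, 5+5-3, 16+3-3, 24+0) = 24
r[5] = max(3+24-3, 5+16-3, 16+5-3, 24+3-3, 32+0) = 32
r[6] = max(3+32-3, 5+24-3, 16+16-3, 24+5-3, 32+3-3, 34+0) = 34
r[7] = max(3+34-3, 5+32-3, 16+24-3, …, 34+3-3, 39+0) = 39
r[8] = max(3+39-3, 5+34-3, 16+32-3, …, 39+3-3, 36+0) = 45
One optimal plan: pieces 5 + 3 (1 cut) → 48 − 3 = 45.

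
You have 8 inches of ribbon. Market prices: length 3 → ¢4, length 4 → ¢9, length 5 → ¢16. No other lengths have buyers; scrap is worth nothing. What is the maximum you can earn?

20

Let best[k] be the best obtainable value from length k. For each k, try every first piece i and keep the best of price[i] + best[k−i].
best[1] = 0
best[2] = 0
best[3] = 4
best[4] = 9
best[5] = 16
best[6] = 16
best[7] = 16
best[8] = 20  (first piece 3, then best[5]=16)
One optimal cutting: 5 + 3 → ¢20.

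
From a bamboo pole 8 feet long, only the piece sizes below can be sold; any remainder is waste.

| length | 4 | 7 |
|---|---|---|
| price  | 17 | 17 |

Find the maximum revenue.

Consider every possible first cut. f[k] is the best of p[i]+f[k−i] over all sellable i≤k.
f[1] = 0
f[2] = 0
f[3] = 0
f[4] = 17
f[5] = 17
f[6] = 17
f[7] = 17
f[8] = 34  (first piece 4, then f[4]=17)
One optimal cutting: 4 + 4 → $34.

34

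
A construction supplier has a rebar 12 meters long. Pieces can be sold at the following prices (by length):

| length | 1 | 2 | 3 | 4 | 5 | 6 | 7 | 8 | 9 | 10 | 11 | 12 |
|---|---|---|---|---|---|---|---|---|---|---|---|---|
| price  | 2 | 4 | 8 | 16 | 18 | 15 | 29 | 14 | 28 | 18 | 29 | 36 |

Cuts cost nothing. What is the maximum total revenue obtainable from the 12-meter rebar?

48

Consider every possible first cut. R[k] is the best of p[i]+R[k−i] over all sellable i≤k.
R[1] = 2
R[2] = 4  (first piece 1, then R[1]=2)
R[3] = 8
R[4] = 16
R[5] = 18  (first piece 1, then R[4]=16)
R[6] = 20  (first piece 1, then R[5]=18)
R[7] = 29
R[8] = 32  (first piece 4, then R[4]=16)
R[9] = 34  (first piece 1, then R[8]=32)
R[10] = 37  (first piece 3, then R[7]=29)
R[11] = 45  (first piece 4, then R[7]=29)
R[12] = 48  (first piece 4, then R[8]=32)
One optimal cutting: 4 + 4 + 4 → ₹16 + ₹16 + ₹16 = ₹48.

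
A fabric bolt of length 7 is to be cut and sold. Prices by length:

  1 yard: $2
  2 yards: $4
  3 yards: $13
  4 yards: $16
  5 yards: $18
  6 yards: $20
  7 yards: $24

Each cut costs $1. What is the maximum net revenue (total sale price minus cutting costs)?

Consider every possible first cut. net[k] is the best of p[i]+net[k−i] over all sellable i≤k, charging 1 whenever i<k.
net[1] = 2
net[2] = max(2+2-1, 4+0) = 4
net[3] = max(2+4-1, 4+2-1, 13+0) = 13
net[4] = max(2+13-1, 4+4-1, 13+2-1, 16+0) = 16
net[5] = max(2+16-1, 4+13-1, 13+4-1, 16+2-1, 18+0) = 18
net[6] = max(2+18-1, 4+16-1, 13+13-1, 16+4-1, 18+2-1, 20+0) = 25
net[7] = max(2+25-1, 4+18-1, 13+16-1, …, 20+2-1, 24+0) = 28
One optimal plan: pieces 4 + 3 (1 cut) → $29 − $1 = $28.

28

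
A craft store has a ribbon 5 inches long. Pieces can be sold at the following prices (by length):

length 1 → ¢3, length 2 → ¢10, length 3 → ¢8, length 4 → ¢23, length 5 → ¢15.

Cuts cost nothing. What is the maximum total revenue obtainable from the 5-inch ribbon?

Let v[k] be the best obtainable value from length k. For each k, try every first piece i and keep the best of price[i] + v[k−i].
v[1] = 3
v[2] = 10
v[3] = 13  (first piece 1, then v[2]=10)
v[4] = 23
v[5] = 26  (first piece 1, then v[4]=23)
One optimal cutting: 4 + 1 → ¢23 + ¢3 = ¢26.

26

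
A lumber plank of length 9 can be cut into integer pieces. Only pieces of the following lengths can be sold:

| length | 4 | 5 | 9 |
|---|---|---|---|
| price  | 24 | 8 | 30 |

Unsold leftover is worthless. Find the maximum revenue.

Let r[k] be the best obtainable value from length k. For each k, try every first piece i and keep the best of price[i] + r[k−i].
r[1] = 0
r[2] = 0
r[3] = 0
r[4] = 24
r[5] = max(24+0, 8+0) = 24
r[6] = max(24+0, 8+0) = 24
r[7] = max(24+0, 8+0) = 24
r[8] = max(24+24, 8+0) = 48
r[9] = max(24+24, 8+24, 30+0) = 48
One optimal cutting: pieces 4 + 4 with 1 foot of scrap → $48.

48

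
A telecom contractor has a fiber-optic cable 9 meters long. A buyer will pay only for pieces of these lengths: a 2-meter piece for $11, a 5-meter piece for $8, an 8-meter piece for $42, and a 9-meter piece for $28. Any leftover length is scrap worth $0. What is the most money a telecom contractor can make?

44

Build r[k] bottom-up: r[k] = max over allowed piece i of (p[i] + r[k−i]).
r[1] = 0
r[2] = 11
r[3] = 11
r[4] = 22  (first piece 2, then r[2]=11)
r[5] = max(11+11, 8+0) = 22
r[6] = max(11+22, 8+0) = 33
r[7] = max(11+22, 8+11) = 33
r[8] = max(11+33, 8+11, 42+0) = 44
r[9] = max(11+33, 8+22, 42+0, 28+0) = 44
One optimal cutting: pieces 2 + 2 + 2 + 2 with 1 meter of scrap → $44.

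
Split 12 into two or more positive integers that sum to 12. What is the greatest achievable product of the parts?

Define prod[k] = max over 1≤i<k of i · max(k−i, prod[k−i]); the inner max lets the remainder stay uncut if that's better.
prod[2] = 1·max(1,0) = 1·1 = 1
prod[3] = max(1·2, 2·1) = 2
prod[4] = max(1·3, 2·2, 3·1) = 4
prod[5] = max(1·4, 2·3, 3·2, 4·1) = 6
prod[6] = max(1·6, 2·4, 3·3, 4·2, 5·1) = 9
prod[7] = max(1·9, 2·6, 3·4, 4·3, 5·2, 6·1) = 12
prod[8] = max(1·12, 2·9, 3·6, …, 6·2, 7·1) = 18
prod[9] = max(1·18, 2·12, 3·9, …, 7·2, 8·1) = 27
prod[10] = max(1·27, 2·18, 3·12, …, 8·2, 9·1) = 36
prod[11] = max(1·36, 2·27, 3·18, …, 9·2, 10·1) = 54
prod[12] = max(1·54, 2·36, 3·27, …, 10·2, 11·1) = 81
One optimal split: 3 + 3 + 3 + 3; product 3·3·3·3 = 81.

81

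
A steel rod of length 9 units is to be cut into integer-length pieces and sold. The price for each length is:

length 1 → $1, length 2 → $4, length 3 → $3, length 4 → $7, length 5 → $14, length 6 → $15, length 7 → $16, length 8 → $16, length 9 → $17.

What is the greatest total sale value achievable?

Consider every possible first cut. r[k] is the best of p[i]+r[k−i] over all sellable i≤k.
r[1] = 1
r[2] = 4
r[3] = 5  (first piece 1, then r[2]=4)
r[4] = 8  (first piece 2, then r[2]=4)
r[5] = 14
r[6] = 15  (first piece 1, then r[5]=14)
r[7] = 18  (first piece 2, then r[5]=14)
r[8] = 19  (first piece 1, then r[7]=18)
r[9] = 22  (first piece 2, then r[7]=18)
One optimal cutting: 5 + 2 + 2 → $14 + $4 + $4 = $22.

22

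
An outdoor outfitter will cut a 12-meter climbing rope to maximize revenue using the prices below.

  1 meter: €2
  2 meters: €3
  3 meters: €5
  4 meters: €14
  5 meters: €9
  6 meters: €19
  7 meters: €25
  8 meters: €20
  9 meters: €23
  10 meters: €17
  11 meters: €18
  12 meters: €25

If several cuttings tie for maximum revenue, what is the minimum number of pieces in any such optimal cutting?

Consider every possible first cut. r[k] is the best of p[i]+r[k−i] over all sellable i≤k.
r[1] = 2
r[2] = max(2+2, 3+0) = 4
r[3] = max(2+4, 3+2, 5+0) = 6
r[4] = max(2+6, 3+4, 5+2, 14+0) = 14
r[5] = max(2+14, 3+6, 5+4, 14+2, 9+0) = 16
r[6] = max(2+16, 3+14, 5+6, 14+4, 9+2, 19+0) = 19
r[7] = max(2+19, 3+16, 5+14, …, 19+2, 25+0) = 25
r[8] = max(2+25, 3+19, 5+16, …, 25+2, 20+0) = 28
r[9] = max(2+28, 3+25, 5+19, …, 20+2, 23+0) = 30
r[10] = max(2+30, 3+28, 5+25, …, 23+2, 17+0) = 33
r[11] = max(2+33, 3+30, 5+28, …, 17+2, 18+0) = 39
r[12] = max(2+39, 3+33, 5+30, …, 18+2, 25+0) = 42
Maximum revenue is €42.
Now minimize piece count subject to staying optimal: for each k, pieces[k] = 1 + min over i with p[i]+r[k−i]=r[k] of pieces[k−i].
pieces[9] = 3
pieces[10] = 2
pieces[11] = 2
pieces[12] = 3

3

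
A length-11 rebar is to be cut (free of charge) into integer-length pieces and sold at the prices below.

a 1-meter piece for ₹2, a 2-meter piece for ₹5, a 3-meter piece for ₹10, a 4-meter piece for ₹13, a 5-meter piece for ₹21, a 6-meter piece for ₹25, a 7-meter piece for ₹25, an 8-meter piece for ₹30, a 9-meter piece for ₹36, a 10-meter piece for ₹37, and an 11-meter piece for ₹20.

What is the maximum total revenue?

Build R[k] bottom-up: R[k] = max over allowed piece i of (p[i] + R[k−i]).
R[1] = 2
R[2] = max(2+2, 5+0) = 5
R[3] = max(2+5, 5+2, 10+0) = 10
R[4] = max(2+10, 5+5, 10+2, 13+0) = 13
R[5] = max(2+13, 5+10, 10+5, 13+2, 21+0) = 21
R[6] = max(2+21, 5+13, 10+10, 13+5, 21+2, 25+0) = 25
R[7] = max(2+25, 5+21, 10+13, …, 25+2, 25+0) = 27
R[8] = max(2+27, 5+25, 10+21, …, 25+2, 30+0) = 31
R[9] = max(2+31, 5+27, 10+25, …, 30+2, 36+0) = 36
R[10] = max(2+36, 5+31, 10+27, …, 36+2, 37+0) = 42
R[11] = max(2+42, 5+36, 10+31, …, 37+2, 20+0) = 46
One optimal cutting: 6 + 5 → ₹25 + ₹21 = ₹46.

46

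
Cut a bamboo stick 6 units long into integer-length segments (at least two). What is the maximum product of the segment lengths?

Let g[k] be the best product for length k (with at least one cut). For each first piece i, the rest contributes max(k−i, g[k−i]).
g[2] = 1*max(1,0) = 1*1 = 1
g[3] = max(1*2, 2*1) = 2
g[4] = max(1*3, 2*2, 3*1) = 4
g[5] = max(1*4, 2*3, 3*2, 4*1) = 6
g[6] = max(1*6, 2*4, 3*3, 4*2, 5*1) = 9
One optimal split: 3 + 3; product 3*3 = 9.

9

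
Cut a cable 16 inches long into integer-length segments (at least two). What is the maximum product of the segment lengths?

324

Define m[k] = max over 1≤i<k of i · max(k−i, m[k−i]); the inner max lets the remainder stay uncut if that's better.
m[2] = 1·max(1,0) = 1·1 = 1
m[3] = 1·max(2,1) = 1·2 = 2
m[4] = 2·max(2,1) = 2·2 = 4
m[5] = 2·max(3,2) = 2·3 = 6
m[6] = 3·max(3,2) = 3·3 = 9
m[7] = 2·max(5,6) = 2·6 = 12
m[8] = 2·max(6,9) = 2·9 = 18
m[9] = 3·max(6,9) = 3·9 = 27
m[10] = 2·max(8,18) = 2·18 = 36
m[11] = 2·max(9,27) = 2·27 = 54
m[12] = 3·max(9,27) = 3·27 = 81
m[13] = 2·max(11,54) = 2·54 = 108
m[14] = 2·max(12,81) = 2·81 = 162
m[15] = 3·max(12,81) = 3·81 = 243
m[16] = 2·max(14,162) = 2·162 = 324
One optimal split: 3 + 3 + 3 + 3 + 2 + 2; product 3·3·3·3·2·2 = 324.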